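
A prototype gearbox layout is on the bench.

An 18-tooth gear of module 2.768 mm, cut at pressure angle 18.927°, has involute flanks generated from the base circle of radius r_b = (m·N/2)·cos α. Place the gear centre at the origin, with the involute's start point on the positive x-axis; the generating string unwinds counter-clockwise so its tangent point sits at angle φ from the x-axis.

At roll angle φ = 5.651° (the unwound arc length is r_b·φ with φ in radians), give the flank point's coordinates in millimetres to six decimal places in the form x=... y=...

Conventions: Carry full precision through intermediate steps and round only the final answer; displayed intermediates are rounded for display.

recognized (one wheel, involute flank): single-mesh tooth geometry, m = 2.768, N = 18
pitch radius r_p = m·N/2 = 2.768·18/2 = 24.912000
base radius r_b = r_p·cos α = 24.912000·cos 18.927° = 23.565073
roll angle φ = 5.651° = 0.09862856 rad
x = r_b·(cos φ + φ·sin φ) = 23.679410
y = r_b·(sin φ − φ·cos φ) = 0.007529

x=23.679410 y=0.007529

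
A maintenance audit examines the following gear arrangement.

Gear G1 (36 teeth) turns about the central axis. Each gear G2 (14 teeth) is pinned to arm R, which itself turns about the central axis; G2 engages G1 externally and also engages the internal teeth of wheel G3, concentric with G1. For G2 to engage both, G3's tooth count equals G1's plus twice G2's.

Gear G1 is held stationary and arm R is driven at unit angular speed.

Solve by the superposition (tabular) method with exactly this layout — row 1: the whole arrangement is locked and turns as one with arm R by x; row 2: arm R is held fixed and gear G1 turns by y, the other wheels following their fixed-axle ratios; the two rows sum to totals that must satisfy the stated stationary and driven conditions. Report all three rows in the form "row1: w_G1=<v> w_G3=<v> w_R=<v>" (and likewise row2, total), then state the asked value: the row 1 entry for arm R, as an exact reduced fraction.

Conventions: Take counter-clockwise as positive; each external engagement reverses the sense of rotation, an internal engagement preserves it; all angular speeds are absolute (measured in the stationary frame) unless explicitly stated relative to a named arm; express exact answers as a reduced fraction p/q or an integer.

row1: w_G1=1 w_G3=1 w_R=1
row2: w_G1=-1 w_G3=9/16 w_R=0
total: w_G1=0 w_G3=25/16 w_R=1
asked value: 1

topology: planetary set — G1 36T / G2 14T / G3 64T, arm = carrier (Willis)
row 1 (train locked, turned with arm): all members turn x
superposition row 2 [arm held]: sun y, ring −(36/64)·y, arm 0
boundary: total ω_sun = x + y = 0 and total ω_arm = x = 1  ⇒  y = -1, x = 1
row 2 ring = −(36/64)·(-1) = 9/16
totals (row 1 + row 2): sun 1 + (-1) = 0, ring 1 + 9/16 = 25/16, arm 1 + 0 = 1
asked cell (row1, arm) = 1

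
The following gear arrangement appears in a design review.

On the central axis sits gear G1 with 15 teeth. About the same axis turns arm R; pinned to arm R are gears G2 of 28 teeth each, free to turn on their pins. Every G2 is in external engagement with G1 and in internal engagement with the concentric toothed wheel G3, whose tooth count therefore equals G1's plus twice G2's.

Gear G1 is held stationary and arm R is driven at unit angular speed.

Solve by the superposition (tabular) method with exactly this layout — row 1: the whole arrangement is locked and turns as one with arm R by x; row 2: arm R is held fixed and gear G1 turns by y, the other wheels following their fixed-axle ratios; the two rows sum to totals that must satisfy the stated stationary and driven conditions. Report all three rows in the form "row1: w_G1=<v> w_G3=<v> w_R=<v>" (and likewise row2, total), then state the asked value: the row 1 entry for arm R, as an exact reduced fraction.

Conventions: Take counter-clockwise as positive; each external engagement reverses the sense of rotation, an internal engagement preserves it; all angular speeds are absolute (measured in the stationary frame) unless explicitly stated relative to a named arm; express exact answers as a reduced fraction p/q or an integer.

row1: w_G1=1 w_G3=1 w_R=1
row2: w_G1=-1 w_G3=15/71 w_R=0
total: w_G1=0 w_G3=86/71 w_R=1
asked value: 1

recognized (axles ride arm R): planetary set, 15/28/71 teeth
row 1 (train locked, turned with arm): all members turn x
row 2 (arm held, sun turns y): ω_ring = −(15/71)·y, ω_arm = 0
boundary: total ω_sun = x + y = 0 and total ω_arm = x = 1  ⇒  y = -1, x = 1
row 2 ring = −(15/71)·(-1) = 15/71
totals (row 1 + row 2): sun 1 + (-1) = 0, ring 1 + 15/71 = 86/71, arm 1 + 0 = 1
asked cell (row1, arm) = 1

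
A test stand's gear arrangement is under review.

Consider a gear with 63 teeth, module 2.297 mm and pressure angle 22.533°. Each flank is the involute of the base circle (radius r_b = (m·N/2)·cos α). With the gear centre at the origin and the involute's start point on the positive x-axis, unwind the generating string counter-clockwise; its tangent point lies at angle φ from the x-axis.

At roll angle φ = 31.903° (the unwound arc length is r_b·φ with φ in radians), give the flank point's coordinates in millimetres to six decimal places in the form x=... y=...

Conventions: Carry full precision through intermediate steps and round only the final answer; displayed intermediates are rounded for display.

x=76.402775 y=3.727894

topology: single-mesh involute geometry — m = 2.297, N = 63
pitch radius r_p = m·N/2 = 2.297·63/2 = 72.355500
base radius r_b = r_p·cos α = 72.355500·cos 22.533° = 66.831807
roll angle φ = 31.903° = 0.55681239 rad
x = r_b·(cos φ + φ·sin φ) = 76.402775
y = r_b·(sin φ − φ·cos φ) = 3.727894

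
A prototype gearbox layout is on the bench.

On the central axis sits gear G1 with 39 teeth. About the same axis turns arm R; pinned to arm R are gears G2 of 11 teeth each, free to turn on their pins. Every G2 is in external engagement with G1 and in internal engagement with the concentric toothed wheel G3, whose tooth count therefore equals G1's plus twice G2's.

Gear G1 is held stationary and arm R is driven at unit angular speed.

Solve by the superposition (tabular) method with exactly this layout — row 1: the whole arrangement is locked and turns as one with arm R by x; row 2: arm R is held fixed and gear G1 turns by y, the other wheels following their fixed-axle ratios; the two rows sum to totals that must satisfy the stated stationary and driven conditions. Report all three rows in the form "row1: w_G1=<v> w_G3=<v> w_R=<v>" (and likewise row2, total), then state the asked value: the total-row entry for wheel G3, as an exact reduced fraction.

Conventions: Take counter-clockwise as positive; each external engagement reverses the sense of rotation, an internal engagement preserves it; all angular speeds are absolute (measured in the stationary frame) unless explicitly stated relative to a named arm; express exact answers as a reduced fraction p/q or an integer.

row1: w_G1=1 w_G3=1 w_R=1
row2: w_G1=-1 w_G3=39/61 w_R=0
total: w_G1=0 w_G3=100/61 w_R=1
asked value: 100/61

planetary set (39T centre, 11T on arm, 61T internal) — Willis relation
row 1 — lock + rotate with arm: ω_sun = ω_ring = ω_arm = x
superposition row 2 [arm held]: sun y, ring −(39/61)·y, arm 0
boundary: total ω_sun = x + y = 0 and total ω_arm = x = 1  ⇒  y = -1, x = 1
row 2 ring = −(39/61)·(-1) = 39/61
totals (row 1 + row 2): sun 1 + (-1) = 0, ring 1 + 39/61 = 100/61, arm 1 + 0 = 1
asked cell (total, ring) = 100/61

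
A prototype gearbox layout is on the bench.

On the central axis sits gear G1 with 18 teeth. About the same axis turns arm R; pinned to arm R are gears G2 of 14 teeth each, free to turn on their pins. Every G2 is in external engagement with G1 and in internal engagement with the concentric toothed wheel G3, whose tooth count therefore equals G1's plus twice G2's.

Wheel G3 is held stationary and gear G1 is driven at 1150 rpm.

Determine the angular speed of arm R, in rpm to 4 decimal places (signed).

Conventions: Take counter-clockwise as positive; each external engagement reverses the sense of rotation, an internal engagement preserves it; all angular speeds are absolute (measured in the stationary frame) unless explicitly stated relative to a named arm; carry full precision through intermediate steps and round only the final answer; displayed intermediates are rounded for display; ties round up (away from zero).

planetary set (18T centre, 14T on arm, 46T internal) — Willis relation
normalise by the input: solve with ω_sun = 1, then scale by 1150 rpm
ring teeth: 18 + 2·14 = 46
18(ω_sun−ω_arm) = −46(ω_ring−ω_arm),  ω_ring = 0, ω_sun = 1
18(1−ω_arm) = −46(0−ω_arm)  ⇒  64·ω_arm = 18  ⇒  ω_arm = 9/32
scale: ω_arm = 9/32 × 1150 rpm = +323.4375 rpm

+323.4375 rpm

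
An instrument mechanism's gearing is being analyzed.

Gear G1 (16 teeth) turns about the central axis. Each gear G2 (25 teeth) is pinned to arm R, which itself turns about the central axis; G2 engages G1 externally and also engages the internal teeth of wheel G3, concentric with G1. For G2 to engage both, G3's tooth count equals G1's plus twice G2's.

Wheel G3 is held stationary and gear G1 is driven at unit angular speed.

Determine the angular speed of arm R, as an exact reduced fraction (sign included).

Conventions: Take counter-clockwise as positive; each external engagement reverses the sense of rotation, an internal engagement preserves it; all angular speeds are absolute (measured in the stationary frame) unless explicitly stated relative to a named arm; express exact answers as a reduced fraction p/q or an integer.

planetary set (16T centre, 25T on arm, 66T internal) — Willis relation
ring teeth: 16 + 2·25 = 66
16(ω_sun−ω_arm) = −66(ω_ring−ω_arm),  ω_ring = 0, ω_sun = 1
16(1−ω_arm) = −66(0−ω_arm)  ⇒  82·ω_arm = 16  ⇒  ω_arm = 8/41
exact speed ratio = 8/41

8/41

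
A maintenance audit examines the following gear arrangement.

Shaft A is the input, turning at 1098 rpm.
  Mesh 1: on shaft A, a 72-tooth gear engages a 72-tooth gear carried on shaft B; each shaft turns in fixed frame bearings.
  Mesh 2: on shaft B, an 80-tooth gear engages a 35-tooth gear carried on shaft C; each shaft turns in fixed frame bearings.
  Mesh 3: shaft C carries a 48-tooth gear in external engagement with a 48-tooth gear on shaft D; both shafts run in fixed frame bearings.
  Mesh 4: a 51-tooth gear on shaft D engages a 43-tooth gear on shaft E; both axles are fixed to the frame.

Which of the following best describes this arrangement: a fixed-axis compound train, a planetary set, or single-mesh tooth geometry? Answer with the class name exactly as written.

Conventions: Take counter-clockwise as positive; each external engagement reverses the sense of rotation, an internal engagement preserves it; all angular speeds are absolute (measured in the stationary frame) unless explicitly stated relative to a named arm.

fixed-axis compound train

topology: fixed-axis compound train — 4 meshes, A→E
classification: fixed-axis compound train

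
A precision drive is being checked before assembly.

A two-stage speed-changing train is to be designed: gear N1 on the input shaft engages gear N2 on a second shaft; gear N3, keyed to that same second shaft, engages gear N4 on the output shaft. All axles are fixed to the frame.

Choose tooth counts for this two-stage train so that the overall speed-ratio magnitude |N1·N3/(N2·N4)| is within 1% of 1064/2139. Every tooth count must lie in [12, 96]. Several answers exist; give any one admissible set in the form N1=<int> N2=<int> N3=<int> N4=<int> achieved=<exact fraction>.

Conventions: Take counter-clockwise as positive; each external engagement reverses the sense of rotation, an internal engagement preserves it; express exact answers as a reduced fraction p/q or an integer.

class = fixed-axis compound train [2-stage, 1064/2139 wanted]
target = 1064/2139 in lowest terms: an exact hit needs N1·N3 = k·1064 and N2·N4 = k·2139 for one integer k, every count in [12, 96]; additionally prefer no 1:1 stage (N1 ≠ N2, N3 ≠ N4)
k = 1: N1·N3 = 1064 = 14·76, N2·N4 = 2139 = 23·93
achieved = 14·76/(23·93) = 1064/2139; |achieved − target| = 0 ≤ 266/53475 ✓

N1=14 N2=23 N3=76 N4=93 achieved=1064/2139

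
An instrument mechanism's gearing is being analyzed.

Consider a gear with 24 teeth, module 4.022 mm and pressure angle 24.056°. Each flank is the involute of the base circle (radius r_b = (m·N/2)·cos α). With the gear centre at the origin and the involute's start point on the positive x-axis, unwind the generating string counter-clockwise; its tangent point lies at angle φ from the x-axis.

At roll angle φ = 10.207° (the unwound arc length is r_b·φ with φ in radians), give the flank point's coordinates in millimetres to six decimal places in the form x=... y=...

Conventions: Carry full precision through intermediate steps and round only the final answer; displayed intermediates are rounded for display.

class = single-mesh tooth geometry [base-circle involute, m = 4.022, 24T]
pitch radius r_p = m·N/2 = 4.022·24/2 = 48.264000
base radius r_b = r_p·cos α = 48.264000·cos 24.056° = 44.072150
roll angle φ = 10.207° = 0.17814576 rad
x = r_b·(cos φ + φ·sin φ) = 44.765946
y = r_b·(sin φ − φ·cos φ) = 0.082792

x=44.765946 y=0.082792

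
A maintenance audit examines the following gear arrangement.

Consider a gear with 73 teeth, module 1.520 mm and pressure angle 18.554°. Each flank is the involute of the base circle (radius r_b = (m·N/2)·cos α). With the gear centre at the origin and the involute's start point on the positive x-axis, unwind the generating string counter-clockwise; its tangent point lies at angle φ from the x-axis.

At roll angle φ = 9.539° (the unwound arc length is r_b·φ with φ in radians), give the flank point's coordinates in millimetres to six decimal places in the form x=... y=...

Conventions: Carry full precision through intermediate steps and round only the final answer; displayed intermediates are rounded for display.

class = single-mesh tooth geometry [base-circle involute, m = 1.520, 73T]
pitch radius r_p = m·N/2 = 1.520·73/2 = 55.480000
base radius r_b = r_p·cos α = 55.480000·cos 18.554° = 52.596382
roll angle φ = 9.539° = 0.16648696 rad
x = r_b·(cos φ + φ·sin φ) = 53.320269
y = r_b·(sin φ − φ·cos φ) = 0.080681

x=53.320269 y=0.080681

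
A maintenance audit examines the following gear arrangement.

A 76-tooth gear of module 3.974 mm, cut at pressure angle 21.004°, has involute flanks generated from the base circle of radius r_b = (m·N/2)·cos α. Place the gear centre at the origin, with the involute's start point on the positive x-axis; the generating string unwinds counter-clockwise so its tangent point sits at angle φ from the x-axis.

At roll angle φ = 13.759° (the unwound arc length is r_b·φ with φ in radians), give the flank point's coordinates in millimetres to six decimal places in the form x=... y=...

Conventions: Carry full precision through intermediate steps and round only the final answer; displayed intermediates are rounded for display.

x=144.984555 y=0.647018

single-mesh involute tooth geometry (76T wheel at module 3.974)
pitch radius r_p = m·N/2 = 3.974·76/2 = 151.012000
base radius r_b = r_p·cos α = 151.012000·cos 21.004° = 140.978069
roll angle φ = 13.759° = 0.24013985 rad
x = r_b·(cos φ + φ·sin φ) = 144.984555
y = r_b·(sin φ − φ·cos φ) = 0.647018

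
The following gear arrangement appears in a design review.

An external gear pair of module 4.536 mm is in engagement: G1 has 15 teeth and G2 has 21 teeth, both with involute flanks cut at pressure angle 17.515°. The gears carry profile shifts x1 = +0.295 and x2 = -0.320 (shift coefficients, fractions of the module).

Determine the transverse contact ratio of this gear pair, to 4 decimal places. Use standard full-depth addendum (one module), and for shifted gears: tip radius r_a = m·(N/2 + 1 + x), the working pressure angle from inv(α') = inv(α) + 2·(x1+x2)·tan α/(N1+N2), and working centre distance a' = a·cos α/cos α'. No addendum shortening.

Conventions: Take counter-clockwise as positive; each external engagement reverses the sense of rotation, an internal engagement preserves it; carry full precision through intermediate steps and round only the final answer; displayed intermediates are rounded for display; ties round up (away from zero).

1.5882

topology: single-mesh involute geometry — m = 4.536, 15T/21T pair
base radii: r_b1 = 32.442771, r_b2 = 45.419880
tip radii: r_a1 = 39.894120, r_a2 = 50.712480
inv(α') = inv(17.515°) + 2·(+0.295-0.320)·tan α/(15+21) = 0.00945391  ⇒  α' = 17.25888°
a' = a·cos α / cos α' = 81.6480·cos 17.515°/cos 17.25888° = 81.533793
action lengths: √(r_a1²−r_b1²) = 23.216533, √(r_a2²−r_b2²) = 22.556377
base pitch p_b = π·m·cos α = 13.589596
CR = (23.216533 + 22.556377 − 81.533793·sin 17.25888°)/13.589596 = 1.588177
contact ratio ≈ 1.5882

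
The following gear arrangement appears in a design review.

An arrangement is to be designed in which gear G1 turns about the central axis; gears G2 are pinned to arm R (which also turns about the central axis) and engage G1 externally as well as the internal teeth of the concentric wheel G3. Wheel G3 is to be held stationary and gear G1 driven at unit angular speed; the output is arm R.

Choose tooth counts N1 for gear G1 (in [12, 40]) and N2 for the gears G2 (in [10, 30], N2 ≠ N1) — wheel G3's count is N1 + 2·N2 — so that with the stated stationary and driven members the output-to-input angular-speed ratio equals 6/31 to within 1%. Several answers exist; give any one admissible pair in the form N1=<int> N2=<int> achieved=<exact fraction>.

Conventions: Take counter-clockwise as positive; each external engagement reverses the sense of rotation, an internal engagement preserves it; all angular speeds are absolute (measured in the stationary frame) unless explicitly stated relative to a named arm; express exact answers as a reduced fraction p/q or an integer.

N1=12 N2=19 achieved=6/31

design class (target 6/31): planetary set
Willis with ω_ring = 0: ω_arm/ω_sun = N1/(N1+N3); set equal to 6/31  ⇒  N3/N1 = 1/(6/31) − 1 = 25/6
N3 = N1 + 2·N2  ⇒  N2/N1 = (N3/N1 − 1)/2 = (25/6 − 1)/2 = 19/12
smallest multiple with N1 ≥ 12 and N2 ≥ 10: k = 1  ⇒  N1 = 1·12 = 12, N2 = 1·19 = 19 (N1 ≤ 40, N2 ≤ 30, N2 ≠ N1 ✓), N3 = 12 + 2·19 = 50
check: N1/(N1+N3) with N1 = 12, N3 = 50 gives 6/31; |achieved − target| = 0 ≤ 3/1550 ✓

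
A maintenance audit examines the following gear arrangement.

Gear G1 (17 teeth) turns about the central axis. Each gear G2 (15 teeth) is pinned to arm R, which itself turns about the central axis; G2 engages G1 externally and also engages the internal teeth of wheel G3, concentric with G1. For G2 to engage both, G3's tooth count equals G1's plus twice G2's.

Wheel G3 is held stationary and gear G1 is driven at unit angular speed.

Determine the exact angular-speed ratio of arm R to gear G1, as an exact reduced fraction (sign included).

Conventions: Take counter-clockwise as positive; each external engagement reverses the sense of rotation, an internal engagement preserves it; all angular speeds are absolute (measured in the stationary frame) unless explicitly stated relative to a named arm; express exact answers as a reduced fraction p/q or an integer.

class = planetary set [G3 = 17+2·15 = 47; Willis about the carrier]
ring teeth: 17 + 2·15 = 47
17(ω_sun−ω_arm) = −47(ω_ring−ω_arm),  ω_ring = 0, ω_sun = 1
17(1−ω_arm) = −47(0−ω_arm)  ⇒  64·ω_arm = 17  ⇒  ω_arm = 17/64
ω_out/ω_in = 17/64

17/64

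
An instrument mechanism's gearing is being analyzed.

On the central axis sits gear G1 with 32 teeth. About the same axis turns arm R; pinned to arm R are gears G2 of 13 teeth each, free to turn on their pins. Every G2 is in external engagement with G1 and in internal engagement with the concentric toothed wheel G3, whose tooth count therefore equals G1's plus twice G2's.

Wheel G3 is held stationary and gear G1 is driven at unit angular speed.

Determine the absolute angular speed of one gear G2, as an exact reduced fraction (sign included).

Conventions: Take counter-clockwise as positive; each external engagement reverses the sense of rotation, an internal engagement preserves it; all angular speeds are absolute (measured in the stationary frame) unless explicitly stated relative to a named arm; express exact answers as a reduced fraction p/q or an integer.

-16/13

planetary set (32T centre, 13T on arm, 58T internal) — Willis relation
ring teeth: 32 + 2·13 = 58
32(ω_sun−ω_arm) = −58(ω_ring−ω_arm),  ω_ring = 0, ω_sun = 1
32(1−ω_arm) = −58(0−ω_arm)  ⇒  90·ω_arm = 32  ⇒  ω_arm = 16/45
sun–planet mesh: 32·(1−16/45) = −13·(ω_p−ω_arm)  ⇒  ω_p−ω_arm = -928/585
ω_p = 16/45 − 928/585 = -16/13
exact speed ratio = -16/13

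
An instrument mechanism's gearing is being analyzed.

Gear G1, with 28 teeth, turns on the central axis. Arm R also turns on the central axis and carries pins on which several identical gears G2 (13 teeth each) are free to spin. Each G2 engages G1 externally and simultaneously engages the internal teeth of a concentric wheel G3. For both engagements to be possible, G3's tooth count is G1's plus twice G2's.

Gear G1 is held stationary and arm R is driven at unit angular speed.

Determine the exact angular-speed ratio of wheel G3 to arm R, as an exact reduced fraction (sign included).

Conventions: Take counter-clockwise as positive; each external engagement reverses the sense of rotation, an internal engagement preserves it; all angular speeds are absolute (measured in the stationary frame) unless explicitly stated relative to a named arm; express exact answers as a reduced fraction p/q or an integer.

class = planetary set [G3 = 28+2·13 = 54; Willis about the carrier]
ring teeth: 28 + 2·13 = 54
28(ω_sun−ω_arm) = −54(ω_ring−ω_arm),  ω_sun = 0, ω_arm = 1
ω_ring = 1 − (28/54)(0−1) = 41/27
ω_out/ω_in = 41/27

41/27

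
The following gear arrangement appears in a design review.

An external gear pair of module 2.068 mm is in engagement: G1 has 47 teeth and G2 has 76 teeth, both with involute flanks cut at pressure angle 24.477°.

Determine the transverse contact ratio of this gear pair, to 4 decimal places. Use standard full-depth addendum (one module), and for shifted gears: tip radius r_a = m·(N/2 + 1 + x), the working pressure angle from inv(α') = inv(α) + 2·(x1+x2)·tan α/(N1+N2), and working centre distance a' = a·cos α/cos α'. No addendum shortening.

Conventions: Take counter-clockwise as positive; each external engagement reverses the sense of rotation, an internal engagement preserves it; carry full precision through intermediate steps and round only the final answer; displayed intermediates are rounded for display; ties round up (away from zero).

1.5716

class = single-mesh tooth geometry [involute pair 47T × 76T, m = 2.068]
base radii: r_b1 = 44.230384, r_b2 = 71.521473
tip radii: r_a1 = 50.666000, r_a2 = 80.652000
no profile shift: α' = α, a' = a
action lengths: √(r_a1²−r_b1²) = 24.712682, √(r_a2²−r_b2²) = 37.274979
base pitch p_b = π·m·cos α = 5.912930
CR = (24.712682 + 37.274979 − 127.182000·sin 24.47700°)/5.912930 = 1.571574
contact ratio ≈ 1.5716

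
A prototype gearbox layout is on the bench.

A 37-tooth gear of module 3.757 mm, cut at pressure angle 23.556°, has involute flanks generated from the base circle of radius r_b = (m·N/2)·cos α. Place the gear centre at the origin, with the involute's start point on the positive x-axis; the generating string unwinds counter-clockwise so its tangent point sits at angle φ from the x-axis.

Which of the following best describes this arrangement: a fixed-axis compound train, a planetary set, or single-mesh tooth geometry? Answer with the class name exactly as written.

single-mesh involute tooth geometry (37T wheel at module 3.757)
classification: single-mesh tooth geometry

single-mesh tooth geometry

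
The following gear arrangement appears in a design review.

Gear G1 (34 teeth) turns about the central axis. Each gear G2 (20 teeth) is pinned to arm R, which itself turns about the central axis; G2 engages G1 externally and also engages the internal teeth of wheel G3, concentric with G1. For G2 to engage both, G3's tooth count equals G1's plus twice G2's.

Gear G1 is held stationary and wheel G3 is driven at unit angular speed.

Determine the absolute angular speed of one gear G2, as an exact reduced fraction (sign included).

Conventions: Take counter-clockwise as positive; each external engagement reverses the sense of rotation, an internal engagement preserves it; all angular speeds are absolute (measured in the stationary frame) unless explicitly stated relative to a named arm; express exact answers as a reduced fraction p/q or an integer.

recognized (axles ride arm R): planetary set, 34/20/74 teeth
ring teeth: 34 + 2·20 = 74
34(ω_sun−ω_arm) = −74(ω_ring−ω_arm),  ω_sun = 0, ω_ring = 1
34(0−ω_arm) = −74(1−ω_arm)  ⇒  108·ω_arm = 74  ⇒  ω_arm = 37/54
sun–planet mesh: 34·(0−37/54) = −20·(ω_p−ω_arm)  ⇒  ω_p−ω_arm = 629/540
ω_p = 37/54 + 629/540 = 37/20
exact speed ratio = 37/20

37/20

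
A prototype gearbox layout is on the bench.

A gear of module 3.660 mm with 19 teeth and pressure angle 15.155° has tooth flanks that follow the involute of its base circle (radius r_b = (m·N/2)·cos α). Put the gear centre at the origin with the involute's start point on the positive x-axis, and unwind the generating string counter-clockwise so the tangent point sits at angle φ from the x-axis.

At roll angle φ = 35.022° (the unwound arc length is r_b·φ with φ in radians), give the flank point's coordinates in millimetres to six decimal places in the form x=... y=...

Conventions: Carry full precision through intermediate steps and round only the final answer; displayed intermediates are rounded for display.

x=39.256779 y=2.460661

recognized (one wheel, involute flank): single-mesh tooth geometry, m = 3.660, N = 19
pitch radius r_p = m·N/2 = 3.660·19/2 = 34.770000
base radius r_b = r_p·cos α = 34.770000·cos 15.155° = 33.560773
roll angle φ = 35.022° = 0.61124921 rad
x = r_b·(cos φ + φ·sin φ) = 39.256779
y = r_b·(sin φ − φ·cos φ) = 2.460661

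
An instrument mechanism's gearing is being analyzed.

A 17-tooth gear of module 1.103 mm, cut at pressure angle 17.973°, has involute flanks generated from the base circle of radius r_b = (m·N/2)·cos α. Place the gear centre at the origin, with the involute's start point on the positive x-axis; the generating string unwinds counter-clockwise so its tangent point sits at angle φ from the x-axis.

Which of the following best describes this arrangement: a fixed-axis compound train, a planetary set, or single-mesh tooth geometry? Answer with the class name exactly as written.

single-mesh tooth geometry

topology: single-mesh involute geometry — m = 1.103, N = 17
classification: single-mesh tooth geometry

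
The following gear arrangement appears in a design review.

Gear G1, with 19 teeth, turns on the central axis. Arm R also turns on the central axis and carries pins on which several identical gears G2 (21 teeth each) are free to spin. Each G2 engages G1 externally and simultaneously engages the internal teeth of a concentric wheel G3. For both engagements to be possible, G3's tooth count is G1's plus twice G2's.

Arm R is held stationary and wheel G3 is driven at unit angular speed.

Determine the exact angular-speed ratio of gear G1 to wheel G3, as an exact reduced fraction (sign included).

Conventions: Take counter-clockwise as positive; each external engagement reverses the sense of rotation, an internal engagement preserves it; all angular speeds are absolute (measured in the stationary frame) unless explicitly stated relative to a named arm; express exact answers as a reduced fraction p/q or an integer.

-61/19

class = planetary set [G3 = 19+2·21 = 61; Willis about the carrier]
ring teeth: 19 + 2·21 = 61
19(ω_sun−ω_arm) = −61(ω_ring−ω_arm),  ω_arm = 0, ω_ring = 1
ω_sun = 0 − (61/19)(1−0) = -61/19
ω_out/ω_in = -61/19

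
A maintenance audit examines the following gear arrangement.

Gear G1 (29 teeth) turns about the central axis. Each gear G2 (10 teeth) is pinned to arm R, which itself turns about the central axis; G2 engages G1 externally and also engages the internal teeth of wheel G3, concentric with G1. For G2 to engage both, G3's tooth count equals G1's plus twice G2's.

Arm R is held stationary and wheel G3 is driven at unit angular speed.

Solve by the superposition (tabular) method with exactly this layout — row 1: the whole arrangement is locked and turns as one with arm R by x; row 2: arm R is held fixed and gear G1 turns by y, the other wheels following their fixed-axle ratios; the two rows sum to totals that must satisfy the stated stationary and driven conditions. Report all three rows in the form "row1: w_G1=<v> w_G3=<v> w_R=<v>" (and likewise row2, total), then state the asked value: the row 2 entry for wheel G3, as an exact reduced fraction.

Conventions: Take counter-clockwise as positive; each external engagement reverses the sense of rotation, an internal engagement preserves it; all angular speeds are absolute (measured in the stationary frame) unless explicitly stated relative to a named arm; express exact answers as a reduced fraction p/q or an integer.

planetary set (29T centre, 10T on arm, 49T internal) — Willis relation
superposition row 1 [locked train]: every member turns x
row 2 (arm held, sun turns y): ω_ring = −(29/49)·y, ω_arm = 0
boundary: total ω_arm = x = 0 and total ω_ring = x − (29/49)·y = 1  ⇒  y = -49/29, x = 0
row 2 ring = −(29/49)·(-49/29) = 1
totals (row 1 + row 2): sun 0 + (-49/29) = -49/29, ring 0 + 1 = 1, arm 0 + 0 = 0
asked cell (row2, ring) = 1

row1: w_G1=0 w_G3=0 w_R=0
row2: w_G1=-49/29 w_G3=1 w_R=0
total: w_G1=-49/29 w_G3=1 w_R=0
asked value: 1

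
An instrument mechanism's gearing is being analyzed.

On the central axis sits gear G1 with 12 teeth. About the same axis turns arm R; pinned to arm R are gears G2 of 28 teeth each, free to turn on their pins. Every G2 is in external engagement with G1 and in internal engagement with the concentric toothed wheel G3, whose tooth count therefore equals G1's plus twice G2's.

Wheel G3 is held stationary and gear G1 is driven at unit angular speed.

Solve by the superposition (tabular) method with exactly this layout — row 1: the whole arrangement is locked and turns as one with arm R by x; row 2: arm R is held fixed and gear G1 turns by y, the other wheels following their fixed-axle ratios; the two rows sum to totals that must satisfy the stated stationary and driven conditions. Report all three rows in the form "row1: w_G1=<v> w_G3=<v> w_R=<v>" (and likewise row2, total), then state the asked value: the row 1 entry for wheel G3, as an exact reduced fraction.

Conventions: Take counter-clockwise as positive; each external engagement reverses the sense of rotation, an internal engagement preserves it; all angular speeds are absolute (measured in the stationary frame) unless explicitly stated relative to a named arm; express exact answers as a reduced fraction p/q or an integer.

row1: w_G1=3/20 w_G3=3/20 w_R=3/20
row2: w_G1=17/20 w_G3=-3/20 w_R=0
total: w_G1=1 w_G3=0 w_R=3/20
asked value: 3/20

recognized (axles ride arm R): planetary set, 12/28/68 teeth
row 1 — lock + rotate with arm: ω_sun = ω_ring = ω_arm = x
row 2 (arm held, sun turns y): ω_ring = −(12/68)·y, ω_arm = 0
boundary: total ω_ring = x − (12/68)·y = 0 and total ω_sun = x + y = 1  ⇒  y = 17/20, x = 3/20
row 2 ring = −(12/68)·17/20 = -3/20
totals (row 1 + row 2): sun 3/20 + 17/20 = 1, ring 3/20 + (-3/20) = 0, arm 3/20 + 0 = 3/20
asked cell (row1, ring) = 3/20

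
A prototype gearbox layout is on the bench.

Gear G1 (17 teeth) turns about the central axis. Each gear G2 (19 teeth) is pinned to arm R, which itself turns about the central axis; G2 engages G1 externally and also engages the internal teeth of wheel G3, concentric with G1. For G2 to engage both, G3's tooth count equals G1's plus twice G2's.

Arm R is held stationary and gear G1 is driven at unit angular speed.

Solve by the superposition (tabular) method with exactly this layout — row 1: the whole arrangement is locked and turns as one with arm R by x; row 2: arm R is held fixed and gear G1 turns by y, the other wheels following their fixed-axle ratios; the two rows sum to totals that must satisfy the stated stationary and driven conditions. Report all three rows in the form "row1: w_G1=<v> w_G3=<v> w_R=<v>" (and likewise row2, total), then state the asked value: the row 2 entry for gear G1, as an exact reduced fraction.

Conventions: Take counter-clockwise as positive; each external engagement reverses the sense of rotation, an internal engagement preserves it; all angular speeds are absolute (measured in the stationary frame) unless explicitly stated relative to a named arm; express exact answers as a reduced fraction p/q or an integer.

row1: w_G1=0 w_G3=0 w_R=0
row2: w_G1=1 w_G3=-17/55 w_R=0
total: w_G1=1 w_G3=-17/55 w_R=0
asked value: 1

planetary set (17T centre, 19T on arm, 55T internal) — Willis relation
row 1 — lock + rotate with arm: ω_sun = ω_ring = ω_arm = x
row 2: sun turns y, ring = −(17/55)·y, arm 0
boundary: total ω_arm = x = 0 and total ω_sun = x + y = 1  ⇒  y = 1, x = 0
row 2 ring = −(17/55)·1 = -17/55
totals (row 1 + row 2): sun 0 + 1 = 1, ring 0 + (-17/55) = -17/55, arm 0 + 0 = 0
asked cell (row2, sun) = 1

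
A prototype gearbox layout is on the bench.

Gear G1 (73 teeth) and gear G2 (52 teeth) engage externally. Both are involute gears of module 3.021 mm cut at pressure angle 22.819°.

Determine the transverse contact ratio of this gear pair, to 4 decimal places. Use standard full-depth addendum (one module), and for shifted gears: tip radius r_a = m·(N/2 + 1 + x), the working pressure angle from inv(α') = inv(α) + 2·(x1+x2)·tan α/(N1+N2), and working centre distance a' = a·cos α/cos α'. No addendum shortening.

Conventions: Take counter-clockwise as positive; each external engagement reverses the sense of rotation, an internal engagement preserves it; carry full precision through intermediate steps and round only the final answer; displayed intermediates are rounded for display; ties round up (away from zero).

topology: single-mesh involute geometry — m = 3.021, 73T/52T pair
base radii: r_b1 = 101.636448, r_b2 = 72.398566
tip radii: r_a1 = 113.287500, r_a2 = 81.567000
no profile shift: α' = α, a' = a
action lengths: √(r_a1²−r_b1²) = 50.040885, √(r_a2²−r_b2²) = 37.571574
base pitch p_b = π·m·cos α = 8.747954
CR = (50.040885 + 37.571574 − 188.812500·sin 22.81900°)/8.747954 = 1.644608
contact ratio ≈ 1.6446

1.6446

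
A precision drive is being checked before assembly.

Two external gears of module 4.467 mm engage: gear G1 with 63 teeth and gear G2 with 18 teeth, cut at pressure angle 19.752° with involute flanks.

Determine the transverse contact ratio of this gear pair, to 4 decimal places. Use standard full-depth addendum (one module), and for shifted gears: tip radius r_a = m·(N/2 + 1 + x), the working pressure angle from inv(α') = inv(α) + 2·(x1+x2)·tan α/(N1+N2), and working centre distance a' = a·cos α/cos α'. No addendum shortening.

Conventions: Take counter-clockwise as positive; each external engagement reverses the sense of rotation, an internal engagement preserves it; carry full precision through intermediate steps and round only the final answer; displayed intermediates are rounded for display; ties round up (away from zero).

1.6723

class = single-mesh tooth geometry [involute pair 63T × 18T, m = 4.467]
base radii: r_b1 = 132.431688, r_b2 = 37.837625
tip radii: r_a1 = 145.177500, r_a2 = 44.670000
no profile shift: α' = α, a' = a
action lengths: √(r_a1²−r_b1²) = 59.484070, √(r_a2²−r_b2²) = 23.742852
base pitch p_b = π·m·cos α = 13.207823
CR = (59.484070 + 23.742852 − 180.913500·sin 19.75200°)/13.207823 = 1.672288
contact ratio ≈ 1.6723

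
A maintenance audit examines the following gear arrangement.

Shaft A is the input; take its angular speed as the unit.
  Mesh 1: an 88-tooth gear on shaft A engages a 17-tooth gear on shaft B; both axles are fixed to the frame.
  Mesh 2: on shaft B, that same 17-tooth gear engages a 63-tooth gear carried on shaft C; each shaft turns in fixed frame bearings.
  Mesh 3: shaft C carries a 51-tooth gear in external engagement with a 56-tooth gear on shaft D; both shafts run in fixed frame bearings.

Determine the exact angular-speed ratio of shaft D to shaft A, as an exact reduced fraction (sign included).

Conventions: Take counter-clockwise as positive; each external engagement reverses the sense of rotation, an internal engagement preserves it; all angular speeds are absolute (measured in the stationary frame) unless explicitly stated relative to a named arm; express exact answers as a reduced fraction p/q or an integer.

class = fixed-axis compound train [3 meshes; 3 ratios multiply, 3 sense flips]
mesh 1 [88T→17T]: running ratio 88/17, sense −
mesh 2 [17T→63T]: running ratio 88/63, sense +
mesh 3 [51T→56T]: running ratio 187/147, sense −
ω_out/ω_in = -187/147

-187/147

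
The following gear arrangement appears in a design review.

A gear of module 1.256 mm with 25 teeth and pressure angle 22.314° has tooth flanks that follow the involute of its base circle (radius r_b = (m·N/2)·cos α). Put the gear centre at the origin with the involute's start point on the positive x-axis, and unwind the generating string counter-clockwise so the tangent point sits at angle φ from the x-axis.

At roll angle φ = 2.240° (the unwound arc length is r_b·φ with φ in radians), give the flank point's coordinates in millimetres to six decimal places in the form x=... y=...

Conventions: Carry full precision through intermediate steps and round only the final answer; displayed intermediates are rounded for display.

x=14.535432 y=0.000289

class = single-mesh tooth geometry [base-circle involute, m = 1.256, 25T]
pitch radius r_p = m·N/2 = 1.256·25/2 = 15.700000
base radius r_b = r_p·cos α = 15.700000·cos 22.314° = 14.524336
roll angle φ = 2.240° = 0.03909538 rad
x = r_b·(cos φ + φ·sin φ) = 14.535432
y = r_b·(sin φ − φ·cos φ) = 0.000289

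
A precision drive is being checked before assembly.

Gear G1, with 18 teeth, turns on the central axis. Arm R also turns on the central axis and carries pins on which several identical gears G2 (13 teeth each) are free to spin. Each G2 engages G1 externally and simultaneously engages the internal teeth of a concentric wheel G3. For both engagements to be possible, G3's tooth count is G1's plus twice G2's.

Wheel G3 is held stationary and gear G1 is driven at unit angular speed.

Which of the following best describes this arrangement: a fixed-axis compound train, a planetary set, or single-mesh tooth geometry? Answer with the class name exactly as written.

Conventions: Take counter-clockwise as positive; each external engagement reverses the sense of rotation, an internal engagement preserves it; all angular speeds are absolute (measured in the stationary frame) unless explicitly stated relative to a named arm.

planetary set

recognized (axles ride arm R): planetary set, 18/13/44 teeth
classification: planetary set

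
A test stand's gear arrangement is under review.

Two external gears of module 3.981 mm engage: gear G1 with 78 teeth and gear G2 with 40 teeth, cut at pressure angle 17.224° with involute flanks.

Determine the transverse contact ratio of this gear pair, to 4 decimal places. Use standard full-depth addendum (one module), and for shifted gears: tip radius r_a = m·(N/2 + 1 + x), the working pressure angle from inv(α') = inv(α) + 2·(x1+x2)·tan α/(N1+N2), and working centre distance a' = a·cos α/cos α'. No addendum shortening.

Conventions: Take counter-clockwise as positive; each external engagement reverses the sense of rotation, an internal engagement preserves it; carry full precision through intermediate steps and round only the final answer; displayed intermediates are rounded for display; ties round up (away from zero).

1.9409

single-mesh involute tooth geometry (78T engaging 40T at module 3.981)
base radii: r_b1 = 148.296319, r_b2 = 76.049394
tip radii: r_a1 = 159.240000, r_a2 = 83.601000
no profile shift: α' = α, a' = a
action lengths: √(r_a1²−r_b1²) = 58.013614, √(r_a2²−r_b2²) = 34.721993
base pitch p_b = π·m·cos α = 11.945811
CR = (58.013614 + 34.721993 − 234.879000·sin 17.22400°)/11.945811 = 1.940933
contact ratio ≈ 1.9409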